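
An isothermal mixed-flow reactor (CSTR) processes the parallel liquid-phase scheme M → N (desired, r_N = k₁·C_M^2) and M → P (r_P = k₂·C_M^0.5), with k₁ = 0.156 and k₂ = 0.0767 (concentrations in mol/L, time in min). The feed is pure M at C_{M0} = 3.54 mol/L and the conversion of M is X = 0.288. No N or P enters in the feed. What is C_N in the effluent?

Exit C_M = C_{M0}(1−X) = 3.54×0.712 = 2.520 mol/L.
Rates in a CSTR are evaluated at the outlet concentration: r_N = 0.156×2.520^2 = 0.9910, r_P = 0.0767×2.520^0.5 = 0.1218.
Fraction of consumed M going to N: r_N/(r_N+r_P) = 0.8906.
C_N = 0.8906·C_{M0}·X = 0.8906×3.54×0.288 = 0.908 mol/L.

0.908 mol/L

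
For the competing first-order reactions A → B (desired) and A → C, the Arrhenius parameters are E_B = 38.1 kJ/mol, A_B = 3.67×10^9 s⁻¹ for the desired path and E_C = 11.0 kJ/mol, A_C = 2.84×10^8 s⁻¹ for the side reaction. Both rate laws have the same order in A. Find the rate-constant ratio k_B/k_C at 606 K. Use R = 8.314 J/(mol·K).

0.0596

With equal orders, S_{B/C} = k_B/k_C = (A_B/A_C)·exp[(E_C−E_B)/(RT)].
(E_C−E_B)/(RT) = (11.0−38.1)×10³/(8.314×606) = -27100/5038 = -5.379.
k_B/k_C = (3.67×10^9/2.84×10^8)·exp(-5.379) = 12.92 × 0.004613 = 0.0596.
Since E_B > E_C, raising the temperature improves selectivity toward B.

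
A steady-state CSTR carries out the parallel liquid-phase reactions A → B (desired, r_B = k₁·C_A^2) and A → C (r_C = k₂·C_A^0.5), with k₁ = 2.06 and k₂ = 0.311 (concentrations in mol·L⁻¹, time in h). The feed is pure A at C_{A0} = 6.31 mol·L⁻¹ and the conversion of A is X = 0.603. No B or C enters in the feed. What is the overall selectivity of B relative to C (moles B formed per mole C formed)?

Exit C_A = C_{A0}(1−X) = 6.31×0.397 = 2.505 mol·L⁻¹.
A CSTR operates uniformly at the exit composition, giving r_B = 12.93 and r_C = 0.4922 (each k·C_A^n at C_A = 2.505).
Overall selectivity = C_B/C_C = r_Bτ/(r_Cτ) = r_B/r_C = 26.3.

26.3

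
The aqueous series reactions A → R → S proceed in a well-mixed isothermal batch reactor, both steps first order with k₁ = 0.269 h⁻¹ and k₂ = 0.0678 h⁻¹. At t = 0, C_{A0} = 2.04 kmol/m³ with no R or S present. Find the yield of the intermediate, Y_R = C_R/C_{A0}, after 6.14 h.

For first-order series with pure A initially, C_R(t) = k₁C_{A0}/(k₂−k₁)·(e^(−k₁t) − e^(−k₂t)).
e^(−k₁t) = e^(−0.269×6.14) = e^(−1.652) = 0.1917; e^(−k₂t) = e^(−0.4163) = 0.6595.
C_R = 0.269×2.04/(0.0678−0.269) × (0.1917−0.6595) = (-2.727)×(-0.4678) = 1.276 kmol/m³.
Y_R = C_R/C_{A0} = 1.276/2.04 = 0.625.

0.625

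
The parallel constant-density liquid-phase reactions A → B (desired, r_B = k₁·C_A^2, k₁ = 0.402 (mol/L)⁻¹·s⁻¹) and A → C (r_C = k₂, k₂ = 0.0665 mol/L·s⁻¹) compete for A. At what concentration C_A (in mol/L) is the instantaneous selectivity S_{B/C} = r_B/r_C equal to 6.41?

S_{B/C} = (k₁/k₂)·C_A^2 ⇒ C_A = (S·k₂/k₁)^(0.5).
= (6.41×0.0665/0.402)^(0.5) = (1.060)^(0.5) = 1.03 mol/L.

1.03 mol/L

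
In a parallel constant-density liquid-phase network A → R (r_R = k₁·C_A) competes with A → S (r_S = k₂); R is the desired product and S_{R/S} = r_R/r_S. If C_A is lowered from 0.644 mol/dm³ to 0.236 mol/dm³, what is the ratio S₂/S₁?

0.366

S_{R/S} = (k₁/k₂)·C_A, so S₂/S₁ = (C_{A,2}/C_{A,1}).
= 0.236/0.644 = 0.366.
Selectivity toward R falls as C_A falls — high-concentration operation is favoured.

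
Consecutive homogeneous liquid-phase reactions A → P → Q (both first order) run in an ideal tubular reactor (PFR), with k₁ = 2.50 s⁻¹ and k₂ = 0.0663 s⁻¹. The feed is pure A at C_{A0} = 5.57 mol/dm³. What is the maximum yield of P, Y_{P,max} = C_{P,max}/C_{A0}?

For a first-order series the maximum intermediate yield is C_{P,max}/C_{A0} = (k₁/k₂)^[k₂/(k₂−k₁)].
= (2.50/0.0663)^(0.0663/(0.0663−2.50)) = (37.71)^(-0.02724) = 0.9058.

0.906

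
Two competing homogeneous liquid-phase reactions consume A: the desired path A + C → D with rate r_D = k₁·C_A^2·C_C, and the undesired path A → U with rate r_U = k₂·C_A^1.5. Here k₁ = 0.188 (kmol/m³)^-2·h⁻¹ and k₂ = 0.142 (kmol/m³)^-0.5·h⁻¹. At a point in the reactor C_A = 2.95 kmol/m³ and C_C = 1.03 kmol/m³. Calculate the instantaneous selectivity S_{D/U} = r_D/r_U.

2.34

S_{D/U} = r_D/r_U = (k₁·C_A^2·C_C)/(k₂·C_A^1.5) = (k₁/k₂)·C_A^0.5·C_C.
= (0.188×2.950^2×1.030) / (0.142×2.950^1.5) = 1.685/0.7195 = 2.34.
Since the desired path is higher order in A, keeping C_A high (PFR or concentrated feed) favours D.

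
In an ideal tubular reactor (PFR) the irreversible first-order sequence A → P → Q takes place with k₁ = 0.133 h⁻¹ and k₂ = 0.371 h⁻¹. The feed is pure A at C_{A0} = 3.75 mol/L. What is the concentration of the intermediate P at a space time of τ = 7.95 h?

0.618 mol/L

The intermediate concentration in a first-order A→B→C sequence is C_P = k₁C_{A0}(e^(−k₁τ) − e^(−k₂τ))/(k₂−k₁).
e^(−k₁τ) = e^(−0.133×7.95) = e^(−1.057) = 0.3474; e^(−k₂τ) = e^(−2.949) = 0.05237.
C_P = 0.133×3.75/(0.371−0.133) × (0.3474−0.05237) = 2.096×0.2950 = 0.6182 mol/L.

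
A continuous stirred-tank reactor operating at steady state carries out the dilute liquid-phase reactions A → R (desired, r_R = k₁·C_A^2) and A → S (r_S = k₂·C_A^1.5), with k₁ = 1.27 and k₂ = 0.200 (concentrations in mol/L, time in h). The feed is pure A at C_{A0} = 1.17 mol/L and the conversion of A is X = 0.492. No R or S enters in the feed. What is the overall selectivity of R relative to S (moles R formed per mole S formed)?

4.90

Exit C_A = C_{A0}(1−X) = 1.17×0.508 = 0.5944 mol/L.
In a CSTR the entire volume is at exit conditions, so r_R = 1.27×0.5944^2 = 0.4486 and r_S = 0.200×0.5944^1.5 = 0.09164.
Overall selectivity = C_R/C_S = r_Rτ/(r_Sτ) = r_R/r_S = 4.90.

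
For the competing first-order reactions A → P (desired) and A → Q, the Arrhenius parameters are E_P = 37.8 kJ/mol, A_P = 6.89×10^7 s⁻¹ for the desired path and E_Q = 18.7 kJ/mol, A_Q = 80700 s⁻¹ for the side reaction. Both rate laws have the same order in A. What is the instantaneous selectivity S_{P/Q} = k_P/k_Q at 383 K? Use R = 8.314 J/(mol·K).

With equal orders, S_{P/Q} = k_P/k_Q = (A_P/A_Q)·exp[(E_Q−E_P)/(RT)].
(E_Q−E_P)/(RT) = (18.7−37.8)×10³/(8.314×383) = -19100/3184 = -5.998.
k_P/k_Q = (6.89×10^7/80700)·exp(-5.998) = 853.8 × 0.002483 = 2.12.
Since E_P > E_Q, raising the temperature improves selectivity toward P.

2.12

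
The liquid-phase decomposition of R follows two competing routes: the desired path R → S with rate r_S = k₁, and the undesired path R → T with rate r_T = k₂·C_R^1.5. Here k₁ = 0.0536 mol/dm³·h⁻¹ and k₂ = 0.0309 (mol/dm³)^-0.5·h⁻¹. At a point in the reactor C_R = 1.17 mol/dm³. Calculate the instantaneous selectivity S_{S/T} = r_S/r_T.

S_{S/T} = r_S/r_T = (k₁)/(k₂·C_R^1.5) = (k₁/k₂)·C_R^-1.5.
= (0.0536) / (0.0309×1.170^1.5) = 0.05360/0.03911 = 1.37.
The undesired path is higher order in R, so low C_R (CSTR or dilute feed) favours S.

1.37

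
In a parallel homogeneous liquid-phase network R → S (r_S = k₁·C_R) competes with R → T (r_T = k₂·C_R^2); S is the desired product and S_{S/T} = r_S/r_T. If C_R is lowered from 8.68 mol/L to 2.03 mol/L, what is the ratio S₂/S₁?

4.28

S_{S/T} = (k₁/k₂)·C_R⁻¹, so S₂/S₁ = (C_{R,2}/C_{R,1})⁻¹.
= 8.68/2.03 = 4.28.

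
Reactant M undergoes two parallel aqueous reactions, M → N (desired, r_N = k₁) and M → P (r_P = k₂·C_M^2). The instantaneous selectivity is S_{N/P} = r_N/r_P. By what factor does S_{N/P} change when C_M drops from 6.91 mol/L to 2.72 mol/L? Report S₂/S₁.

6.45

S_{N/P} = (k₁/k₂)·C_M^-2, so S₂/S₁ = (C_{M,2}/C_{M,1})^-2.
= (2.72/6.91)^(-2) = (0.3936)^(-2) = 6.45.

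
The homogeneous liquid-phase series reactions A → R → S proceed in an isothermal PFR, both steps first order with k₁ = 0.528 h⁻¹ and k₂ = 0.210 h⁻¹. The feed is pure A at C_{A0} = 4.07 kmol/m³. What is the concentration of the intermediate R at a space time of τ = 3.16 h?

2.21 kmol/m³

Solving the coupled first-order balances gives C_R(τ) = [k₁/(k₂−k₁)]·C_{A0}·(e^(−k₁τ) − e^(−k₂τ)).
e^(−k₁τ) = e^(−0.528×3.16) = e^(−1.668) = 0.1885; e^(−k₂τ) = e^(−0.6636) = 0.5150.
C_R = 0.528×4.07/(0.210−0.528) × (0.1885−0.5150) = (-6.758)×(-0.3265) = 2.206 kmol/m³.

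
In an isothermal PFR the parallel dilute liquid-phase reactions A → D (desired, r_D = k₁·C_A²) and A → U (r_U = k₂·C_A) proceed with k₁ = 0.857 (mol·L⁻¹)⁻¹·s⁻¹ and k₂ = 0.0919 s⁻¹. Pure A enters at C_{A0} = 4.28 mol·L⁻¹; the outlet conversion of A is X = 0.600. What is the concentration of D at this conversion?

C_A = C_{A0}(1−X) = 1.712 mol·L⁻¹.
Along a PFR/batch, dC_U/dC_A = −r_U/(r_D+r_U) = −k₂/(k₂+k₁·C_A).
Integrating from C_{A0} to C_A: C_U = (0.0919/0.857)·ln[(0.0919+0.857·4.28)/(0.0919+0.857·1.71)] = 0.1072·ln(3.760/1.559) = 0.09440 mol·L⁻¹.
Then C_D = (C_{A0}−C_A) − C_U = 2.568 − 0.09440 = 2.474 mol·L⁻¹.

2.47 mol·L⁻¹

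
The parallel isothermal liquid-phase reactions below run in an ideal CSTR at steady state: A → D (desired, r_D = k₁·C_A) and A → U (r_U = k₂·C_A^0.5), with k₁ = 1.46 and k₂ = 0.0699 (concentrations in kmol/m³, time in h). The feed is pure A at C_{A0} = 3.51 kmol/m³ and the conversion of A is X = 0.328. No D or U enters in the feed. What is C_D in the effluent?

Exit C_A = C_{A0}(1−X) = 3.51×0.672 = 2.359 kmol/m³.
A CSTR operates uniformly at the exit composition, giving r_D = 3.444 and r_U = 0.1074 (each k·C_A^n at C_A = 2.359).
Fraction of consumed A going to D: r_D/(r_D+r_U) = 0.9698.
C_D = 0.9698·C_{A0}·X = 0.9698×3.51×0.328 = 1.12 kmol/m³.

1.12 kmol/m³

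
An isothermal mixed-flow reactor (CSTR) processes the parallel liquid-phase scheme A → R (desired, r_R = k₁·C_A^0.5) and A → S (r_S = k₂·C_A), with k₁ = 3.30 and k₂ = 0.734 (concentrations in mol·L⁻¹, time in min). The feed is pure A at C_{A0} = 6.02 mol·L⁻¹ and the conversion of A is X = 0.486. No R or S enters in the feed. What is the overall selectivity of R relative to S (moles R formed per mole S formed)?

Exit C_A = C_{A0}(1−X) = 6.02×0.514 = 3.094 mol·L⁻¹.
Rates in a CSTR are evaluated at the outlet concentration: r_R = 3.30×3.094^0.5 = 5.805, r_S = 0.734×3.094 = 2.271.
Overall selectivity = C_R/C_S = r_Rτ/(r_Sτ) = r_R/r_S = 2.56.

2.56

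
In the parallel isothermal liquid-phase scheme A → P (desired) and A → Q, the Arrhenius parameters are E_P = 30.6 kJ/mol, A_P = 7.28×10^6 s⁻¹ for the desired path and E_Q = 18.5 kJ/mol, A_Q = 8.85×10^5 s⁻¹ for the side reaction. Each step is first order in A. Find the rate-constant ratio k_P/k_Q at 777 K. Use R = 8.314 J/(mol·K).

With equal orders, S_{P/Q} = k_P/k_Q = (A_P/A_Q)·exp[(E_Q−E_P)/(RT)].
(E_Q−E_P)/(RT) = (18.5−30.6)×10³/(8.314×777) = -12100/6460 = -1.873.
k_P/k_Q = (7.28×10^6/8.85×10^5)·exp(-1.873) = 8.226 × 0.1537 = 1.26.

1.26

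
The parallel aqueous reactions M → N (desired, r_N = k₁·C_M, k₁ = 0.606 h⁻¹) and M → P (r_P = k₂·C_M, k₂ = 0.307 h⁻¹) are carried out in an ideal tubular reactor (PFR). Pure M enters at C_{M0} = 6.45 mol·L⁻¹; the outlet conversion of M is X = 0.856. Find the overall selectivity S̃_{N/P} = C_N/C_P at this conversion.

C_M = C_{M0}(1−X) = 0.9288 mol·L⁻¹.
Both paths are first order in M, so the instantaneous fraction to N is constant: dC_N/d(−C_M) = k₁/(k₁+k₂) = 0.6637.
C_N = 0.6637·(C_{M0}−C_M) = 0.6637×5.521 = 3.66 mol·L⁻¹.
C_P = (C_{M0}−C_M)−C_N = 1.857 mol·L⁻¹; S̃_{N/P} = 3.665/1.857 = 1.97.

1.97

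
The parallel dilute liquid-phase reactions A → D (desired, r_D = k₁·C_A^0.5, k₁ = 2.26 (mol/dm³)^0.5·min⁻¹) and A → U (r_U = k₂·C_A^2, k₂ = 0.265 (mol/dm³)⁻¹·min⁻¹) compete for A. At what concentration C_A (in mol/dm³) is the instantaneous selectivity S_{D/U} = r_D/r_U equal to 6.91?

1.15 mol/dm³

S_{D/U} = (k₁/k₂)·C_A^-1.5 ⇒ C_A = (S·k₂/k₁)^(1/(-1.5)).
= (6.91×0.265/2.26)^(-0.6667) = (0.8102)^(-0.6667) = 1.15 mol/dm³.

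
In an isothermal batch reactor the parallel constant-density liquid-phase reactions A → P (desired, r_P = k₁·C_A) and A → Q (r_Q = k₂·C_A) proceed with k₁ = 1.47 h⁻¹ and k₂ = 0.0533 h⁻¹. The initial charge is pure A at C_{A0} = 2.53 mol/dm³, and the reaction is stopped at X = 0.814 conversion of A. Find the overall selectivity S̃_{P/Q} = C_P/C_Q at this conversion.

27.6

C_A = C_{A0}(1−X) = 0.4706 mol/dm³.
Both paths are first order in A, so the instantaneous fraction to P is constant: dC_P/d(−C_A) = k₁/(k₁+k₂) = 0.9650.
C_P = 0.9650·(C_{A0}−C_A) = 0.9650×2.059 = 1.99 mol/dm³.
C_Q = (C_{A0}−C_A)−C_P = 0.07206 mol/dm³; S̃_{P/Q} = 1.987/0.07206 = 27.6.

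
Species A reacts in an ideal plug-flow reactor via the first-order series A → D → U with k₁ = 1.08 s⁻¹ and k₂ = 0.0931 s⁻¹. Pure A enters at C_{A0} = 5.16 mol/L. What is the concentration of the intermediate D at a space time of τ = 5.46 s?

Solving the coupled first-order balances gives C_D(τ) = [k₁/(k₂−k₁)]·C_{A0}·(e^(−k₁τ) − e^(−k₂τ)).
e^(−k₁τ) = e^(−1.08×5.46) = e^(−5.897) = 0.002748; e^(−k₂τ) = e^(−0.5083) = 0.6015.
C_D = 1.08×5.16/(0.0931−1.08) × (0.002748−0.6015) = (-5.647)×(-0.5988) = 3.381 mol/L.

3.38 mol/L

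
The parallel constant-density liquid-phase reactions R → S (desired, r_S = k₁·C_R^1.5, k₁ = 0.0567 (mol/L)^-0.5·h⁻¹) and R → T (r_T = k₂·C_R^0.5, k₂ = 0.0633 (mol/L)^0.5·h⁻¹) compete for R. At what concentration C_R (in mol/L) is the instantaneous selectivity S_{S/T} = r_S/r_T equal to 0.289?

S_{S/T} = (k₁/k₂)·C_R ⇒ C_R = S·k₂/k₁.
= 0.289×0.0633/0.0567 = 0.323 mol/L.

0.323 mol/L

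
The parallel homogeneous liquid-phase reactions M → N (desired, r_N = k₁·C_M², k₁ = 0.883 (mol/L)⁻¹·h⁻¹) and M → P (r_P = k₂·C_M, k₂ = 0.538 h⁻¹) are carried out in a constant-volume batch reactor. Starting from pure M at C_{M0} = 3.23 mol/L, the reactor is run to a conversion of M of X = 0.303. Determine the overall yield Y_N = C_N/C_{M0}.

0.247

C_M = C_{M0}(1−X) = 2.251 mol/L.
Along a PFR/batch, dC_P/dC_M = −r_P/(r_N+r_P) = −k₂/(k₂+k₁·C_M).
Integrating from C_{M0} to C_M: C_P = (0.538/0.883)·ln[(0.538+0.883·3.23)/(0.538+0.883·2.25)] = 0.6093·ln(3.390/2.526) = 0.1793 mol/L.
Then C_N = (C_{M0}−C_M) − C_P = 0.9787 − 0.1793 = 0.7994 mol/L.
Y_N = C_N/C_{M0} = 0.7994/3.23 = 0.247.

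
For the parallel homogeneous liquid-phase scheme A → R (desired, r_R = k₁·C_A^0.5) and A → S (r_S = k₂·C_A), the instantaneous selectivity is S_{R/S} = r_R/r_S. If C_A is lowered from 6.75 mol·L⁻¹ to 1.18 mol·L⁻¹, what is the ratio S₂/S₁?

2.39

S_{R/S} = (k₁/k₂)·C_A^-0.5, so S₂/S₁ = (C_{A,2}/C_{A,1})^-0.5.
= (1.18/6.75)^(-0.5) = (0.1748)^(-0.5) = 2.39.
Selectivity toward R rises as C_A falls — low-concentration operation is favoured.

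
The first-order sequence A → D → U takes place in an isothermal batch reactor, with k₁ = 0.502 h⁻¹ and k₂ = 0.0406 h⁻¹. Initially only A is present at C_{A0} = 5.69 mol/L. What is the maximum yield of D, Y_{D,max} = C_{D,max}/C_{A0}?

0.801

For a first-order series the maximum intermediate yield is C_{D,max}/C_{A0} = (k₁/k₂)^[k₂/(k₂−k₁)].
= (0.502/0.0406)^(0.0406/(0.0406−0.502)) = (12.36)^(-0.08799) = 0.8015.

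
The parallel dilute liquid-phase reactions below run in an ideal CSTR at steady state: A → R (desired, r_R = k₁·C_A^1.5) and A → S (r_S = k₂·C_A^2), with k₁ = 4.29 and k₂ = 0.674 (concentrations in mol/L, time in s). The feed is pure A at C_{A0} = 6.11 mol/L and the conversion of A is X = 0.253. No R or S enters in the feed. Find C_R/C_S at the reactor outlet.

2.98

Exit C_A = C_{A0}(1−X) = 6.11×0.747 = 4.564 mol/L.
Rates in a CSTR are evaluated at the outlet concentration: r_R = 4.29×4.564^1.5 = 41.83, r_S = 0.674×4.564^2 = 14.04.
Overall selectivity = C_R/C_S = r_Rτ/(r_Sτ) = r_R/r_S = 2.98.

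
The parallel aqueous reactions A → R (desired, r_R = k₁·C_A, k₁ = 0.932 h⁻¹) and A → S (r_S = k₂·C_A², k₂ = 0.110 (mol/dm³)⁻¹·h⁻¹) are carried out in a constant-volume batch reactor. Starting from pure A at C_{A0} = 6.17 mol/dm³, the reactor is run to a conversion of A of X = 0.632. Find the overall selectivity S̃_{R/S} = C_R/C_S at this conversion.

2.06

C_A = C_{A0}(1−X) = 2.271 mol/dm³.
Along a PFR/batch, dC_R/dC_A = −r_R/(r_R+r_S) = −k₁/(k₁+k₂·C_A).
Integrating from C_{A0} to C_A: C_R = (0.932/0.110)·ln[(0.932+0.110·6.17)/(0.932+0.110·2.27)] = 8.473·ln(1.611/1.182) = 2.624 mol/dm³.
C_S = (C_{A0}−C_A)−C_R = 1.276 mol/dm³; S̃_{R/S} = 2.624/1.276 = 2.06.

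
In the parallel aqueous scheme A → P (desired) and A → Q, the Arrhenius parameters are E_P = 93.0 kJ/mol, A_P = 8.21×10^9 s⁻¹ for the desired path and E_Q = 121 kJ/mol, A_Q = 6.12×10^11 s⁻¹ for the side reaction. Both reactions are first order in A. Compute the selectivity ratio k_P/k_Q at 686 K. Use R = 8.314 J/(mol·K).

1.82

k_P/k_Q = (A_P/A_Q)·exp[−(E_P−E_Q)/(RT)] = (A_P/A_Q)·exp[(E_Q−E_P)/(RT)].
(E_Q−E_P)/(RT) = (121−93.0)×10³/(8.314×686) = 28000/5703 = 4.909.
k_P/k_Q = (8.21×10^9/6.12×10^11)·exp(4.909) = 0.01342 × 135.6 = 1.82.
Since E_P < E_Q, lowering the temperature improves selectivity toward P.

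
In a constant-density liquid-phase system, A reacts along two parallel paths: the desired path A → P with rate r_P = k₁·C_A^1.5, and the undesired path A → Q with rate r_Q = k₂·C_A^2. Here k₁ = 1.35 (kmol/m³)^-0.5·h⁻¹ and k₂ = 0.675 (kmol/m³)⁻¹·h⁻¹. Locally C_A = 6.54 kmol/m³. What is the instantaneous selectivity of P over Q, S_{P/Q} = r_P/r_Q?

S_{P/Q} = r_P/r_Q = (k₁·C_A^1.5)/(k₂·C_A^2) = (k₁/k₂)·C_A^-0.5.
= (1.35×6.540^1.5) / (0.675×6.540^2) = 22.58/28.87 = 0.782.
The undesired path is higher order in A, so low C_A (CSTR or dilute feed) favours P.

0.782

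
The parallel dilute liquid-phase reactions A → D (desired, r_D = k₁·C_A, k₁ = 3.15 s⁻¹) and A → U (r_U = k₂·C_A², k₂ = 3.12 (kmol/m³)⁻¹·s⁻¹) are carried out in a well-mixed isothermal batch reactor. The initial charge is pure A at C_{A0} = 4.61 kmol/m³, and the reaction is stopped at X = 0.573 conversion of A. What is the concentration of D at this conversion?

0.641 kmol/m³

C_A = C_{A0}(1−X) = 1.968 kmol/m³.
Along a PFR/batch, dC_D/dC_A = −r_D/(r_D+r_U) = −k₁/(k₁+k₂·C_A).
Integrating from C_{A0} to C_A: C_D = (3.15/3.12)·ln[(3.15+3.12·4.61)/(3.15+3.12·1.97)] = 1.010·ln(17.53/9.292) = 0.6411 kmol/m³.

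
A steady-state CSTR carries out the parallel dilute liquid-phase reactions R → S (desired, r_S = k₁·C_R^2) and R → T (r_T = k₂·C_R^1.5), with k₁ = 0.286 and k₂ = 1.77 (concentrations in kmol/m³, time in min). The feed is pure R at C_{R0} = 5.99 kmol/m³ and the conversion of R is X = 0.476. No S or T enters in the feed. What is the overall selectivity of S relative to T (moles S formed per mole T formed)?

Exit C_R = C_{R0}(1−X) = 5.99×0.524 = 3.139 kmol/m³.
A CSTR operates uniformly at the exit composition, giving r_S = 2.818 and r_T = 9.843 (each k·C_R^n at C_R = 3.139).
Overall selectivity = C_S/C_T = r_Sτ/(r_Tτ) = r_S/r_T = 0.286.

0.286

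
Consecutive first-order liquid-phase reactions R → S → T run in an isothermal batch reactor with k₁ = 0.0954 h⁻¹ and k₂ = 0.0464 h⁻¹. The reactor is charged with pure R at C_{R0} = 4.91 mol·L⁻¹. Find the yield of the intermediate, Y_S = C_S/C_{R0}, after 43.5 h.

The intermediate concentration in a first-order A→B→C sequence is C_S = k₁C_{R0}(e^(−k₁t) − e^(−k₂t))/(k₂−k₁).
e^(−k₁t) = e^(−0.0954×43.5) = e^(−4.150) = 0.01577; e^(−k₂t) = e^(−2.018) = 0.1329.
C_S = 0.0954×4.91/(0.0464−0.0954) × (0.01577−0.1329) = (-9.559)×(-0.1171) = 1.119 mol·L⁻¹.
Y_S = C_S/C_{R0} = 1.119/4.91 = 0.228.

0.228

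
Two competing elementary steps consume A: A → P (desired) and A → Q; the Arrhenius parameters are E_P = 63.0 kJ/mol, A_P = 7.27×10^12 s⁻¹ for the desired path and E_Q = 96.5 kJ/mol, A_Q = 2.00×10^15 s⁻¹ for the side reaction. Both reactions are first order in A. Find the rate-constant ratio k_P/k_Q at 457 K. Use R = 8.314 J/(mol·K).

With equal orders, S_{P/Q} = k_P/k_Q = (A_P/A_Q)·exp[(E_Q−E_P)/(RT)].
(E_Q−E_P)/(RT) = (96.5−63.0)×10³/(8.314×457) = 33500/3799 = 8.817.
k_P/k_Q = (7.27×10^12/2.00×10^15)·exp(8.817) = 0.003635 × 6748 = 24.5.
Since E_P < E_Q, lowering the temperature improves selectivity toward P.

24.5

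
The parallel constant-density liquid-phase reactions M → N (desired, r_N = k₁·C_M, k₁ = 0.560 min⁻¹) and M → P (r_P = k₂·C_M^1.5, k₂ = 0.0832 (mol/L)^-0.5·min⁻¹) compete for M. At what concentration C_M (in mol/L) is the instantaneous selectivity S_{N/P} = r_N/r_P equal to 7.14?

S_{N/P} = (k₁/k₂)·C_M^-0.5 ⇒ C_M = (S·k₂/k₁)^(-2).
= (7.14×0.0832/0.560)^(-2) = (1.061)^(-2) = 0.889 mol/L.

0.889 mol/L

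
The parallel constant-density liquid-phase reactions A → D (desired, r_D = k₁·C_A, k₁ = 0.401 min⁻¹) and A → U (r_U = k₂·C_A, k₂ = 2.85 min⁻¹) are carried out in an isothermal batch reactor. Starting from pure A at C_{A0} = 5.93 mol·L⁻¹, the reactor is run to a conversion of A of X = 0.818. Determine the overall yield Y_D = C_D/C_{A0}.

C_A = C_{A0}(1−X) = 1.079 mol·L⁻¹.
Both paths are first order in A, so the instantaneous fraction to D is constant: dC_D/d(−C_A) = k₁/(k₁+k₂) = 0.1233.
C_D = 0.1233·(C_{A0}−C_A) = 0.1233×4.851 = 0.598 mol·L⁻¹.
Y_D = C_D/C_{A0} = 0.5983/5.93 = 0.101.

0.101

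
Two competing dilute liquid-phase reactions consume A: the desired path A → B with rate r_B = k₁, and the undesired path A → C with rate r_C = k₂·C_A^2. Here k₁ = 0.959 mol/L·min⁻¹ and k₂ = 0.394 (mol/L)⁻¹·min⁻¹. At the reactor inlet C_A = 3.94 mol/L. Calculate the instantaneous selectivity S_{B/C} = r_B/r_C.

S_{B/C} = r_B/r_C = (k₁)/(k₂·C_A^2) = (k₁/k₂)·C_A^-2.
= (0.959) / (0.394×3.940^2) = 0.9590/6.116 = 0.157.

0.157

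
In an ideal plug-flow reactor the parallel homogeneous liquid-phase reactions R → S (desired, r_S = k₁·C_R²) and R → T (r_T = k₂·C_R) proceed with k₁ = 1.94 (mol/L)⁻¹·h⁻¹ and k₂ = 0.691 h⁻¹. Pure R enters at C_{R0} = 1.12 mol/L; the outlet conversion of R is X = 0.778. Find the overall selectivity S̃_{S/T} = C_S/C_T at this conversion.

C_R = C_{R0}(1−X) = 0.2486 mol/L.
Along a PFR/batch, dC_T/dC_R = −r_T/(r_S+r_T) = −k₂/(k₂+k₁·C_R).
Integrating from C_{R0} to C_R: C_T = (0.691/1.94)·ln[(0.691+1.94·1.12)/(0.691+1.94·0.249)] = 0.3562·ln(2.864/1.173) = 0.3178 mol/L.
Then C_S = (C_{R0}−C_R) − C_T = 0.8714 − 0.3178 = 0.5535 mol/L.
S̃_{S/T} = C_S/C_T = 0.5535/0.3178 = 1.74.

1.74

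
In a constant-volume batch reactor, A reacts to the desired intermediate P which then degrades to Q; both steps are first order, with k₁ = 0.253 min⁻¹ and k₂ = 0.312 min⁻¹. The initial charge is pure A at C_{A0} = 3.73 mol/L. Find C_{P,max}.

Evaluating C_P at t_opt = ln(k₂/k₁)/(k₂−k₁) gives C_{P,max}/C_{A0} = (k₁/k₂)^[k₂/(k₂−k₁)].
= (0.253/0.312)^(0.312/(0.312−0.253)) = (0.8109)^(5.288) = 0.3301.
C_{P,max} = 0.3301×3.73 = 1.23 mol/L.

1.23 mol/L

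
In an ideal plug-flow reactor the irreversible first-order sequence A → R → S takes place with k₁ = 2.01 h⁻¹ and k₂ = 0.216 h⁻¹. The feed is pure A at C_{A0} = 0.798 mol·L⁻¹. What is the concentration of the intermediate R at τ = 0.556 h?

Solving the coupled first-order balances gives C_R(τ) = [k₁/(k₂−k₁)]·C_{A0}·(e^(−k₁τ) − e^(−k₂τ)).
e^(−k₁τ) = e^(−2.01×0.556) = e^(−1.118) = 0.3271; e^(−k₂τ) = e^(−0.1201) = 0.8868.
C_R = 2.01×0.798/(0.216−2.01) × (0.3271−0.8868) = (-0.8941)×(-0.5598) = 0.5005 mol·L⁻¹.

0.500 mol·L⁻¹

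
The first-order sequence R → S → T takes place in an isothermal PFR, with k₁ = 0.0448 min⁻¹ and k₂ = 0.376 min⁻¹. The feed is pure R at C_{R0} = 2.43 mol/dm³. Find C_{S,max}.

0.217 mol/dm³

For a first-order series the maximum intermediate yield is C_{S,max}/C_{R0} = (k₁/k₂)^[k₂/(k₂−k₁)].
= (0.0448/0.376)^(0.376/(0.376−0.0448)) = (0.1191)^(1.135) = 0.08935.
C_{S,max} = 0.08935×2.43 = 0.217 mol/dm³.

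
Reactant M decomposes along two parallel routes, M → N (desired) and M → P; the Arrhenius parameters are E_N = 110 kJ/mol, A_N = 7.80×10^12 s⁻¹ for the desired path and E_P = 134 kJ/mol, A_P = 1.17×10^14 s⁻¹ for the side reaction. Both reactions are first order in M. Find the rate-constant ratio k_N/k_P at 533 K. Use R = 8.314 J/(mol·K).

15.0

Since both paths have the same order in M, the concentration cancels and S_{N/P} = k_N/k_P = (A_N/A_P)·exp[(E_P−E_N)/(RT)].
(E_P−E_N)/(RT) = (134−110)×10³/(8.314×533) = 24000/4431 = 5.416.
k_N/k_P = (7.80×10^12/1.17×10^14)·exp(5.416) = 0.06667 × 225.0 = 15.0.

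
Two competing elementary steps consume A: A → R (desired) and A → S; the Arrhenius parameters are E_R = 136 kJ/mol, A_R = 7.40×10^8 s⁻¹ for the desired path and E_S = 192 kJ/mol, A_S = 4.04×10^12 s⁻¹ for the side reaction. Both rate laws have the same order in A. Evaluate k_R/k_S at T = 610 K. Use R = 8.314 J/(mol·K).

11.4

Since both paths have the same order in A, the concentration cancels and S_{R/S} = k_R/k_S = (A_R/A_S)·exp[(E_S−E_R)/(RT)].
(E_S−E_R)/(RT) = (192−136)×10³/(8.314×610) = 56000/5072 = 11.04.
k_R/k_S = (7.40×10^8/4.04×10^12)·exp(11.04) = 1.832×10^-4 × 62443 = 11.4.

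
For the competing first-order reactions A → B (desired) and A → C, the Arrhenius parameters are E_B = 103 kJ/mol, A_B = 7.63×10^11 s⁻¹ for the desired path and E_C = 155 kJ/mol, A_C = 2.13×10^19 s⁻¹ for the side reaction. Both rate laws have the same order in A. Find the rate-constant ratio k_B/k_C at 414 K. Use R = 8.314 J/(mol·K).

0.130

Since both paths have the same order in A, the concentration cancels and S_{B/C} = k_B/k_C = (A_B/A_C)·exp[(E_C−E_B)/(RT)].
(E_C−E_B)/(RT) = (155−103)×10³/(8.314×414) = 52000/3442 = 15.11.
k_B/k_C = (7.63×10^11/2.13×10^19)·exp(15.11) = 3.582×10^-8 × 3.640×10^6 = 0.130.
Since E_B < E_C, lowering the temperature improves selectivity toward B.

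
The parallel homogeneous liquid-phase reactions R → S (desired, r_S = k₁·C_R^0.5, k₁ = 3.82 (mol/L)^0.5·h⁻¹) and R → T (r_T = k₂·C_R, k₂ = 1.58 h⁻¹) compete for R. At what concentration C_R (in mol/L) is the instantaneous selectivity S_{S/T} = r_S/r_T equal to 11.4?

0.0450 mol/L

S_{S/T} = (k₁/k₂)·C_R^-0.5 ⇒ C_R = (S·k₂/k₁)^(-2).
= (11.4×1.58/3.82)^(-2) = (4.715)^(-2) = 0.0450 mol/L.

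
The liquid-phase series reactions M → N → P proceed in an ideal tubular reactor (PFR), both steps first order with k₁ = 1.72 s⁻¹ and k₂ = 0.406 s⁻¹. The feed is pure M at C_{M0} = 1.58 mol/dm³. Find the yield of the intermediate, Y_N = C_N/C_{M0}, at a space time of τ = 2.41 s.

For first-order series with pure M initially, C_N(τ) = k₁C_{M0}/(k₂−k₁)·(e^(−k₁τ) − e^(−k₂τ)).
e^(−k₁τ) = e^(−1.72×2.41) = e^(−4.145) = 0.01584; e^(−k₂τ) = e^(−0.9785) = 0.3759.
C_N = 1.72×1.58/(0.406−1.72) × (0.01584−0.3759) = (-2.068)×(-0.3600) = 0.7446 mol/dm³.
Y_N = C_N/C_{M0} = 0.7446/1.58 = 0.471.

0.471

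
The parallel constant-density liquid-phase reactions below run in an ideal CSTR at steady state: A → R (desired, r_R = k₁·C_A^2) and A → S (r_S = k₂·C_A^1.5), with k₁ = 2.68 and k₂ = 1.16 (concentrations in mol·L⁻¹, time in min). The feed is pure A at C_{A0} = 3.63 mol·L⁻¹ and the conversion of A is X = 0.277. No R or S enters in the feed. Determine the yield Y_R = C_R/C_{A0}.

0.219

Exit C_A = C_{A0}(1−X) = 3.63×0.723 = 2.624 mol·L⁻¹.
A CSTR operates uniformly at the exit composition, giving r_R = 18.46 and r_S = 4.932 (each k·C_A^n at C_A = 2.624).
Fraction of consumed A going to R: r_R/(r_R+r_S) = 0.7892.
C_R = 0.7892·C_{A0}·X = 0.7892×3.63×0.277 = 0.794 mol·L⁻¹; Y_R = C_R/C_{A0} = 0.219.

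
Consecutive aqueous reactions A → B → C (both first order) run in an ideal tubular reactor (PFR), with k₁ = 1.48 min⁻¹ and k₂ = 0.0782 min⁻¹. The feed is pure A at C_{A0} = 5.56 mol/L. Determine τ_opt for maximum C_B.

For first-order series the maximum of C_B occurs at τ_opt = ln(k₂/k₁)/(k₂−k₁).
= ln(0.0782/1.48)/(0.0782−1.48) = ln(0.05284)/-1.402 = -2.941/-1.402 = 2.10 min.

2.10 min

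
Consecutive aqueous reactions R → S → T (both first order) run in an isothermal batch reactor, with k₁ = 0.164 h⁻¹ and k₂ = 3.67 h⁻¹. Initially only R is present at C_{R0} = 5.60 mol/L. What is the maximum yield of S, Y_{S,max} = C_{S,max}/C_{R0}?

Evaluating C_S at t_opt = ln(k₂/k₁)/(k₂−k₁) gives C_{S,max}/C_{R0} = (k₁/k₂)^[k₂/(k₂−k₁)].
= (0.164/3.67)^(3.67/(3.67−0.164)) = (0.04469)^(1.047) = 0.03864.

0.0386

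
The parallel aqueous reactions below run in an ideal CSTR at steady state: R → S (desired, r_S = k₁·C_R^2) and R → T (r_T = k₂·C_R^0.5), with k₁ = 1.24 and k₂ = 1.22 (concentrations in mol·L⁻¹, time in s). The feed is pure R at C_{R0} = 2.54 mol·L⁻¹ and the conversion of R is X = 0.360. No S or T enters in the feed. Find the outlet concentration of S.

0.620 mol·L⁻¹

Exit C_R = C_{R0}(1−X) = 2.54×0.640 = 1.626 mol·L⁻¹.
In a CSTR the entire volume is at exit conditions, so r_S = 1.24×1.626^2 = 3.277 and r_T = 1.22×1.626^0.5 = 1.555.
Fraction of consumed R going to S: r_S/(r_S+r_T) = 0.6781.
C_S = 0.6781·C_{R0}·X = 0.6781×2.54×0.360 = 0.620 mol·L⁻¹.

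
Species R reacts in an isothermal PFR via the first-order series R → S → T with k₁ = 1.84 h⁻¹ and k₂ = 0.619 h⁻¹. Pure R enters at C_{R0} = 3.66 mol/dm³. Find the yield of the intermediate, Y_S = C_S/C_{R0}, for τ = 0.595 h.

0.538

The intermediate concentration in a first-order A→B→C sequence is C_S = k₁C_{R0}(e^(−k₁τ) − e^(−k₂τ))/(k₂−k₁).
e^(−k₁τ) = e^(−1.84×0.595) = e^(−1.095) = 0.3346; e^(−k₂τ) = e^(−0.3683) = 0.6919.
C_S = 1.84×3.66/(0.619−1.84) × (0.3346−0.6919) = (-5.515)×(-0.3573) = 1.971 mol/dm³.
Y_S = C_S/C_{R0} = 1.971/3.66 = 0.538.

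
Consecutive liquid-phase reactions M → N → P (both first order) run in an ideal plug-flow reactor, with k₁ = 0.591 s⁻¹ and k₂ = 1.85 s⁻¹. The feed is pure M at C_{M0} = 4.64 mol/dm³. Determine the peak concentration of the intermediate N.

At the optimum, C_{N,max}/C_{M0} = (k₁/k₂)^[k₂/(k₂−k₁)].
= (0.591/1.85)^(1.85/(1.85−0.591)) = (0.3195)^(1.469) = 0.1870.
C_{N,max} = 0.1870×4.64 = 0.868 mol/dm³.

0.868 mol/dm³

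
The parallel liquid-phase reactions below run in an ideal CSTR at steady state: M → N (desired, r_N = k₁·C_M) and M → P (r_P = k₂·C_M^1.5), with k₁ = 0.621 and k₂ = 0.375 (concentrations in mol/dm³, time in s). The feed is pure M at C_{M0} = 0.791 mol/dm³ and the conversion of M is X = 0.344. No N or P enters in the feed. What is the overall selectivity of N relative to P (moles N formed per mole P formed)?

2.30

Exit C_M = C_{M0}(1−X) = 0.791×0.656 = 0.5189 mol/dm³.
In a CSTR the entire volume is at exit conditions, so r_N = 0.621×0.5189 = 0.3222 and r_P = 0.375×0.5189^1.5 = 0.1402.
Overall selectivity = C_N/C_P = r_Nτ/(r_Pτ) = r_N/r_P = 2.30.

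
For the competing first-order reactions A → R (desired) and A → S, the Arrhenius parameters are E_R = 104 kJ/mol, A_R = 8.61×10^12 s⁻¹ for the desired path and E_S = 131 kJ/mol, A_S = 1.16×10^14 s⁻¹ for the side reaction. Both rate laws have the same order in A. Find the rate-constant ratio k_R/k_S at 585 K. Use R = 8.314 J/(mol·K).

19.1

k_R/k_S = (A_R/A_S)·exp[−(E_R−E_S)/(RT)] = (A_R/A_S)·exp[(E_S−E_R)/(RT)].
(E_S−E_R)/(RT) = (131−104)×10³/(8.314×585) = 27000/4864 = 5.551.
k_R/k_S = (8.61×10^12/1.16×10^14)·exp(5.551) = 0.07422 × 257.6 = 19.1.
Since E_R < E_S, lowering the temperature improves selectivity toward R.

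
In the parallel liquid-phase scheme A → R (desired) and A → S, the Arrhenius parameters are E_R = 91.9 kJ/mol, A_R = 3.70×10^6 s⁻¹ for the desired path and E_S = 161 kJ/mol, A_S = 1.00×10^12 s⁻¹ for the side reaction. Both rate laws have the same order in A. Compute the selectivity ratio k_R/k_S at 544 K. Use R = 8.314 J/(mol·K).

With equal orders, S_{R/S} = k_R/k_S = (A_R/A_S)·exp[(E_S−E_R)/(RT)].
(E_S−E_R)/(RT) = (161−91.9)×10³/(8.314×544) = 69100/4523 = 15.28.
k_R/k_S = (3.70×10^6/1.00×10^12)·exp(15.28) = 3.700×10^-6 × 4.317×10^6 = 16.0.

16.0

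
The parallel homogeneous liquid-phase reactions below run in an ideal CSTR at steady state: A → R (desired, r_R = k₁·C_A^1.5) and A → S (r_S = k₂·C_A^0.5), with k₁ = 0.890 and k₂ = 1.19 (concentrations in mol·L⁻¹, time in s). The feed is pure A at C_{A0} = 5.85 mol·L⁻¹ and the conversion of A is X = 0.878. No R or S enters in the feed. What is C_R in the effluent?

1.79 mol·L⁻¹

Exit C_A = C_{A0}(1−X) = 5.85×0.122 = 0.7137 mol·L⁻¹.
In a CSTR the entire volume is at exit conditions, so r_R = 0.890×0.7137^1.5 = 0.5366 and r_S = 1.19×0.7137^0.5 = 1.005.
Fraction of consumed A going to R: r_R/(r_R+r_S) = 0.3480.
C_R = 0.3480·C_{A0}·X = 0.3480×5.85×0.878 = 1.79 mol·L⁻¹.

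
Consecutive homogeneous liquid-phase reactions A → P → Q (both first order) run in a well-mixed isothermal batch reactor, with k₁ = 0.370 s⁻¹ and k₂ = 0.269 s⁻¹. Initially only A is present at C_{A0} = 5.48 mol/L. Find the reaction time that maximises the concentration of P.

Setting dC_P/dt = 0 gives t_opt = ln(k₂/k₁)/(k₂−k₁).
= ln(0.269/0.370)/(0.269−0.370) = ln(0.7270)/-0.1010 = -0.3188/-0.1010 = 3.16 s.

3.16 s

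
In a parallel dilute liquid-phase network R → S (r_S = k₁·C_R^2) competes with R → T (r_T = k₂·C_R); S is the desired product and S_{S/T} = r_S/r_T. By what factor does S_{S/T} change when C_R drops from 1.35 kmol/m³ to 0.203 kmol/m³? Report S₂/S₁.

0.150

S_{S/T} = (k₁/k₂)·C_R, so S₂/S₁ = (C_{R,2}/C_{R,1}).
= 0.203/1.35 = 0.150.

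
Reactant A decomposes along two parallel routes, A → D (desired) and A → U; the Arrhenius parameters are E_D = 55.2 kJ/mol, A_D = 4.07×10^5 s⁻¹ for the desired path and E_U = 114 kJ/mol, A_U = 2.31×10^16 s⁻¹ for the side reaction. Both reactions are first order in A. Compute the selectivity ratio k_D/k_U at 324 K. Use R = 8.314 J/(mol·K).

0.0532

With equal orders, S_{D/U} = k_D/k_U = (A_D/A_U)·exp[(E_U−E_D)/(RT)].
(E_U−E_D)/(RT) = (114−55.2)×10³/(8.314×324) = 58800/2694 = 21.83.
k_D/k_U = (4.07×10^5/2.31×10^16)·exp(21.83) = 1.762×10^-11 × 3.020×10^9 = 0.0532.
Since E_D < E_U, lowering the temperature improves selectivity toward D.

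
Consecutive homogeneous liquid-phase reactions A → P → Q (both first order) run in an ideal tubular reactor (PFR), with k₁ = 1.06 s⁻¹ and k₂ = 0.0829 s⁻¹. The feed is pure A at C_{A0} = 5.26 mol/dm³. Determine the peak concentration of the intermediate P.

At the optimum, C_{P,max}/C_{A0} = (k₁/k₂)^[k₂/(k₂−k₁)].
= (1.06/0.0829)^(0.0829/(0.0829−1.06)) = (12.79)^(-0.08484) = 0.8056.
C_{P,max} = 0.8056×5.26 = 4.24 mol/dm³.

4.24 mol/dm³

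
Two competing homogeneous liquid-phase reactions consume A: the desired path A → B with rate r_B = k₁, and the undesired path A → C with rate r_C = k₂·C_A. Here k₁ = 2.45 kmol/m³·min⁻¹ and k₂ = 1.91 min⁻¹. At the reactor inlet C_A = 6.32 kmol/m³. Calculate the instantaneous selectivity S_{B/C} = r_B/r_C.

S_{B/C} = r_B/r_C = (k₁)/(k₂·C_A) = (k₁/k₂)·C_A⁻¹.
= (2.45) / (1.91×6.320) = 2.450/12.07 = 0.203.
The undesired path is higher order in A, so low C_A (CSTR or dilute feed) favours B.

0.203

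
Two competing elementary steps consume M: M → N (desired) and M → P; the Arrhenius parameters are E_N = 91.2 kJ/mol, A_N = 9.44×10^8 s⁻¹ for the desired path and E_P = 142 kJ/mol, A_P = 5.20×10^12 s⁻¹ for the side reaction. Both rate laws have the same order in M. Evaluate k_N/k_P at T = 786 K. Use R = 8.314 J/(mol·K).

0.432

k_N/k_P = (A_N/A_P)·exp[−(E_N−E_P)/(RT)] = (A_N/A_P)·exp[(E_P−E_N)/(RT)].
(E_P−E_N)/(RT) = (142−91.2)×10³/(8.314×786) = 50800/6535 = 7.774.
k_N/k_P = (9.44×10^8/5.20×10^12)·exp(7.774) = 1.815×10^-4 × 2377 = 0.432.
Since E_N < E_P, lowering the temperature improves selectivity toward N.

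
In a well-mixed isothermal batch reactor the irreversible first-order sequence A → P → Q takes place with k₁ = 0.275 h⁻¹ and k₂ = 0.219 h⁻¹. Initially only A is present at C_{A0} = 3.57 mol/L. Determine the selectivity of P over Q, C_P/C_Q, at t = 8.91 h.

The intermediate concentration in a first-order A→B→C sequence is C_P = k₁C_{A0}(e^(−k₁t) − e^(−k₂t))/(k₂−k₁).
e^(−k₁t) = e^(−0.275×8.91) = e^(−2.450) = 0.08627; e^(−k₂t) = e^(−1.951) = 0.1421.
C_P = 0.275×3.57/(0.219−0.275) × (0.08627−0.1421) = (-17.53)×(-0.05582) = 0.9786 mol/L.
C_A = C_{A0}e^(−k₁t) = 0.3080 mol/L, so C_Q = C_{A0}−C_A−C_P = 2.283 mol/L; C_P/C_Q = 0.429.

0.429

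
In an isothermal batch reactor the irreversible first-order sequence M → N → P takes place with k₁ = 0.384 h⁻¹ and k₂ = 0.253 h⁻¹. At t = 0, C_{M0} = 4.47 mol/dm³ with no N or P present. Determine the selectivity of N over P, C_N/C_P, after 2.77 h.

The intermediate concentration in a first-order A→B→C sequence is C_N = k₁C_{M0}(e^(−k₁t) − e^(−k₂t))/(k₂−k₁).
e^(−k₁t) = e^(−0.384×2.77) = e^(−1.064) = 0.3452; e^(−k₂t) = e^(−0.7008) = 0.4962.
C_N = 0.384×4.47/(0.253−0.384) × (0.3452−0.4962) = (-13.10)×(-0.1510) = 1.979 mol/dm³.
C_M = C_{M0}e^(−k₁t) = 1.543 mol/dm³, so C_P = C_{M0}−C_M−C_N = 0.9485 mol/dm³; C_N/C_P = 2.09.

2.09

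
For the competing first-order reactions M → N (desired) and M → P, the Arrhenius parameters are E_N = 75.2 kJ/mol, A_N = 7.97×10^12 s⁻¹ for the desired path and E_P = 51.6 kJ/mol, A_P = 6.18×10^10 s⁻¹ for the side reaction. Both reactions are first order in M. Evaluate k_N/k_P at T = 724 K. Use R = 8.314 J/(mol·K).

2.56

Since both paths have the same order in M, the concentration cancels and S_{N/P} = k_N/k_P = (A_N/A_P)·exp[(E_P−E_N)/(RT)].
(E_P−E_N)/(RT) = (51.6−75.2)×10³/(8.314×724) = -23600/6019 = -3.921.
k_N/k_P = (7.97×10^12/6.18×10^10)·exp(-3.921) = 129.0 × 0.01983 = 2.56.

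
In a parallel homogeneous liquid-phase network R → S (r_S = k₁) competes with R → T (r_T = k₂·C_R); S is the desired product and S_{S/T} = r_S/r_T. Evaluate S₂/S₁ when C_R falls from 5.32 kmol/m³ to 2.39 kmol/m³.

2.23

S_{S/T} = (k₁/k₂)·C_R⁻¹, so S₂/S₁ = (C_{R,2}/C_{R,1})⁻¹.
= 5.32/2.39 = 2.23.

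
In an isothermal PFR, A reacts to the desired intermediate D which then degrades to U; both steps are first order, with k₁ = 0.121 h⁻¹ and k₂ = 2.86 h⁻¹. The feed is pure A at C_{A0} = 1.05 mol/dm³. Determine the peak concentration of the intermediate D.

At the optimum, C_{D,max}/C_{A0} = (k₁/k₂)^[k₂/(k₂−k₁)].
= (0.121/2.86)^(2.86/(2.86−0.121)) = (0.04231)^(1.044) = 0.03679.
C_{D,max} = 0.03679×1.05 = 0.0386 mol/dm³.

0.0386 mol/dm³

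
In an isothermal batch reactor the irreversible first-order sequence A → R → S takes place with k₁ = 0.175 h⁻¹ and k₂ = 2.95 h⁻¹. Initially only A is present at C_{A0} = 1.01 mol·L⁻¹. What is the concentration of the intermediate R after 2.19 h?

Solving the coupled first-order balances gives C_R(t) = [k₁/(k₂−k₁)]·C_{A0}·(e^(−k₁t) − e^(−k₂t)).
e^(−k₁t) = e^(−0.175×2.19) = e^(−0.3832) = 0.6816; e^(−k₂t) = e^(−6.461) = 0.001564.
C_R = 0.175×1.01/(2.95−0.175) × (0.6816−0.001564) = 0.06369×0.6801 = 0.04332 mol·L⁻¹.

0.0433 mol·L⁻¹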